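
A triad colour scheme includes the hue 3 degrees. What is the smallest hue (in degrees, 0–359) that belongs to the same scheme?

A triad places three hues 120° apart.
The full set through 3° is {3°, 123°, 243°}.

3°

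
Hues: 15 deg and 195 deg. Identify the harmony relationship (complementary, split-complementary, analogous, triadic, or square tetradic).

complementary

Sort the hues: 15°, 195°.
Successive gaps around the wheel: 180°, 180°.
Two hues 180° apart are complementary.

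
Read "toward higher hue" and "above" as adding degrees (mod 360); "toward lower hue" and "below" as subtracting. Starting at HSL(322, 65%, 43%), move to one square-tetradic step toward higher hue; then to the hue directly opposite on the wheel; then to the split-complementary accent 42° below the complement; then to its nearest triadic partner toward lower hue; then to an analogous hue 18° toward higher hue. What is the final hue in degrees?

268°

+90° (square ↑): 322 + 90 = 412 → 412 − 360 = 52°
+180° (complement): 52 + 180 = 232°
+138° (split-comp 42° ↓): 232 + 138 = 370 → 370 − 360 = 10°
−120° (triadic ↓): 10 − 120 = -110 → -110 + 360 = 250°
+18° (analog 18° ↑): 250 + 18 = 268°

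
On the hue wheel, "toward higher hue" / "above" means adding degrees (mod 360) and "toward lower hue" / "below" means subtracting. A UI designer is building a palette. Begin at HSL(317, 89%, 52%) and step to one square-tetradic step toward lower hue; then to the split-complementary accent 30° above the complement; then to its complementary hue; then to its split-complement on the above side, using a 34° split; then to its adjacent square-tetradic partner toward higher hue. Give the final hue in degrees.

201°

−90° (square ↓): 317 − 90 = 227°
+210° (split-comp 30° ↑): 227 + 210 = 437 → 437 − 360 = 77°
+180° (complement): 77 + 180 = 257°
+214° (split-comp 34° ↑): 257 + 214 = 471 → 471 − 360 = 111°
+90° (square ↑): 111 + 90 = 201°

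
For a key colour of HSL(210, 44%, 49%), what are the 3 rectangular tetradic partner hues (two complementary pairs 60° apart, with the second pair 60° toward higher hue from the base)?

A rectangular tetradic uses two complementary pairs 60° apart: offsets 0°, 60°, 180°, 240°.
210 + 60 = 270°
210 + 180 = 390 → 390 − 360 = 30°
210 + 240 = 450 → 450 − 360 = 90°

270°, 30°, and 90°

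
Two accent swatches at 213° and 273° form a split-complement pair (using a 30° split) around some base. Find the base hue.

The accents sit 30° either side of the complement, so the complement is their short-arc midpoint on the wheel.
Short-arc midpoint of 213° and 273°: 243°.
Base is 180° from the complement: 243 − 180 = 63°

63°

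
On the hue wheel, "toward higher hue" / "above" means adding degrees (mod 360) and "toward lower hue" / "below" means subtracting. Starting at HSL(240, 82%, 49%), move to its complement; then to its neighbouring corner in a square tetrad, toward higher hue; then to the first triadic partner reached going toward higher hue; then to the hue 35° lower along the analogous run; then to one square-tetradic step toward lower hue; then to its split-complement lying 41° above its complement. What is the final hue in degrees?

6°

complement +180°: 240 + 180 = 420 → 420 − 360 = 60°
square ↑ +90°: 60 + 90 = 150°
triadic ↑ +120°: 150 + 120 = 270°
analog 35° ↓ −35°: 270 − 35 = 235°
square ↓ −90°: 235 − 90 = 145°
split-comp 41° ↑ +221°: 145 + 221 = 366 → 366 − 360 = 6°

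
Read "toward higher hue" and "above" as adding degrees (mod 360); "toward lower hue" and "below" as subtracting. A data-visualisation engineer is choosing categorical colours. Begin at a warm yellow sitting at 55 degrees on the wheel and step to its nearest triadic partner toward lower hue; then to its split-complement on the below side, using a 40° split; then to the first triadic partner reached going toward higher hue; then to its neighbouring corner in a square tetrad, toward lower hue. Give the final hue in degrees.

−120° (triadic ↓): 55 − 120 = -65 → -65 + 360 = 295°
+140° (split-comp 40° ↓): 295 + 140 = 435 → 435 − 360 = 75°
+120° (triadic ↑): 75 + 120 = 195°
−90° (square ↓): 195 − 90 = 105°

105°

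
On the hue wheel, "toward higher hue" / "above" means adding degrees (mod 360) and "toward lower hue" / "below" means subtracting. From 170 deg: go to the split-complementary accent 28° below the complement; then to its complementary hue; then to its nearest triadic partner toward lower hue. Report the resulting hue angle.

22°

split-comp 28° ↓ +152°: 170 + 152 = 322°
complement +180°: 322 + 180 = 502 → 502 − 360 = 142°
triadic ↓ −120°: 142 − 120 = 22°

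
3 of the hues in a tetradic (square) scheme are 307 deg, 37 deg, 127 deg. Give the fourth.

217°

A square tetradic scheme places four hues every 90°.
The full set through 37° is {37°, 127°, 217°, 307°}.
Given {37°, 127°, 307°}, the missing hue is 217°.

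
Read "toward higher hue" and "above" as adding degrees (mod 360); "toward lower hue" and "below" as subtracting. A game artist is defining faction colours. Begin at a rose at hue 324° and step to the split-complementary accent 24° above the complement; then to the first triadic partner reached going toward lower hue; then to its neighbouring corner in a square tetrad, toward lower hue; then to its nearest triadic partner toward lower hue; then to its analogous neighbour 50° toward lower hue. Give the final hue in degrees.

+204° (split-comp 24° ↑): 324 + 204 = 528 → 528 − 360 = 168°
−120° (triadic ↓): 168 − 120 = 48°
−90° (square ↓): 48 − 90 = -42 → -42 + 360 = 318°
−120° (triadic ↓): 318 − 120 = 198°
−50° (analog 50° ↓): 198 − 50 = 148°

148°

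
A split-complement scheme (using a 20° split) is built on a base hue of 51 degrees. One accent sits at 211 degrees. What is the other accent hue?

Split-complementary hues sit 20° either side of the complement.
Complement of the base 51°: 51 + 180 = 231°
The given accent 211° is 20° one side of 231°; the other accent sits 20° the other side: 231 + 20 = 251°

251°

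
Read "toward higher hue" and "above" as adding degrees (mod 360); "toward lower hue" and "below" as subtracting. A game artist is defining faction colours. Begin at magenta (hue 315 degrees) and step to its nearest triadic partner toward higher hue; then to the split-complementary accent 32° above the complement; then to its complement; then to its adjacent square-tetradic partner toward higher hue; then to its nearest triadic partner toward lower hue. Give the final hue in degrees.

+120° (triadic ↑): 315 + 120 = 435 → 435 − 360 = 75°
+212° (split-comp 32° ↑): 75 + 212 = 287°
+180° (complement): 287 + 180 = 467 → 467 − 360 = 107°
+90° (square ↑): 107 + 90 = 197°
−120° (triadic ↓): 197 − 120 = 77°

77°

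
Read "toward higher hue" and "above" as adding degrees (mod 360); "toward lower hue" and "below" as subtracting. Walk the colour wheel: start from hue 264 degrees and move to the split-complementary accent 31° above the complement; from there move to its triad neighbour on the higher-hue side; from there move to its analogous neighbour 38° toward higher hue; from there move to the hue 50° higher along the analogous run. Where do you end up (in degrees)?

323°

split-comp 31° ↑ +211°: 264 + 211 = 475 → 475 − 360 = 115°
triadic ↑ +120°: 115 + 120 = 235°
analog 38° ↑ +38°: 235 + 38 = 273°
analog 50° ↑ +50°: 273 + 50 = 323°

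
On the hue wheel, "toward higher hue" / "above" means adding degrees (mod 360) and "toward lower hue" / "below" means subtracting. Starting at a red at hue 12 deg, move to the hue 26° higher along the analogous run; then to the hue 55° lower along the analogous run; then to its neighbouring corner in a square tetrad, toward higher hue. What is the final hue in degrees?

analog 26° ↑ +26°: 12 + 26 = 38°
analog 55° ↓ −55°: 38 − 55 = -17 → -17 + 360 = 343°
square ↑ +90°: 343 + 90 = 433 → 433 − 360 = 73°

73°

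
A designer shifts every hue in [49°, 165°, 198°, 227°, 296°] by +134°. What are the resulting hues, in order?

49 + 134 = 183°
165 + 134 = 299°
198 + 134 = 332°
227 + 134 = 361 → 361 − 360 = 1°
296 + 134 = 430 → 430 − 360 = 70°

183°, 299°, 332°, 1°, 70°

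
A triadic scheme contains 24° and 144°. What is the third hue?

A triad spaces three hues 120° apart.
The full set is {24°, 144°, 264°}.

264°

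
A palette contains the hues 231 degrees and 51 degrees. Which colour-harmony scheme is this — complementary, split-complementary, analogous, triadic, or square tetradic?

Sort the hues: 51°, 231°.
Successive gaps around the wheel: 180°, 180°.
Two hues 180° apart are complementary.

complementary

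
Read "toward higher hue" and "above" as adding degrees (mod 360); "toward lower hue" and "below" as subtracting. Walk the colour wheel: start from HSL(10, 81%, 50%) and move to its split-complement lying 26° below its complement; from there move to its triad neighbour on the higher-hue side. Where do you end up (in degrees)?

10 + 154 = 164°   (split-comp 26° ↓)
164 + 120 = 284°   (triadic ↑)

284°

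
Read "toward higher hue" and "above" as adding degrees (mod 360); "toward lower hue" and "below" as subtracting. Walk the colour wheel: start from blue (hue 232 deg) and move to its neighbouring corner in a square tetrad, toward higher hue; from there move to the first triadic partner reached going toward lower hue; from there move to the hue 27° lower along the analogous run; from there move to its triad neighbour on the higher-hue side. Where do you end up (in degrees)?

295°

+90° (square ↑): 232 + 90 = 322°
−120° (triadic ↓): 322 − 120 = 202°
−27° (analog 27° ↓): 202 − 27 = 175°
+120° (triadic ↑): 175 + 120 = 295°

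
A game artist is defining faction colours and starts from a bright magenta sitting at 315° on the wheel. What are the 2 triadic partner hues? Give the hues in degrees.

75° and 195°

A triad places three hues 120° apart.
315 + 120 = 435 → 435 − 360 = 75°
315 + 240 = 555 → 555 − 360 = 195°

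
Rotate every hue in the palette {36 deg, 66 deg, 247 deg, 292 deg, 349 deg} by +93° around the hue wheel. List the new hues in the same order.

129°, 159°, 340°, 25°, 82°

36 + 93 = 129°
66 + 93 = 159°
247 + 93 = 340°
292 + 93 = 385 → 385 − 360 = 25°
349 + 93 = 442 → 442 − 360 = 82°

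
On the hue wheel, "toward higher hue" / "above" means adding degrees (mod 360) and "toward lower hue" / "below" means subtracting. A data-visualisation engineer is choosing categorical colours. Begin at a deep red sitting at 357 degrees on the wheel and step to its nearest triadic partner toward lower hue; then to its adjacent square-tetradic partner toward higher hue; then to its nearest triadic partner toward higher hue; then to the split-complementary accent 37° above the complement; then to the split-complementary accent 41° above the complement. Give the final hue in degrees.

165°

−120° (triadic ↓): 357 − 120 = 237°
+90° (square ↑): 237 + 90 = 327°
+120° (triadic ↑): 327 + 120 = 447 → 447 − 360 = 87°
+217° (split-comp 37° ↑): 87 + 217 = 304°
+221° (split-comp 41° ↑): 304 + 221 = 525 → 525 − 360 = 165°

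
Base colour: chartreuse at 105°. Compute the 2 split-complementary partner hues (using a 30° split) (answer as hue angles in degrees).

255° and 315°

Split-complementary hues sit 30° either side of the complement.
Complement of 105°: 105 + 180 = 285°
285 − 30 = 255°
285 + 30 = 315°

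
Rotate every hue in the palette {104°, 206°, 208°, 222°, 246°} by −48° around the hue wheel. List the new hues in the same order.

104 − 48 = 56°
206 − 48 = 158°
208 − 48 = 160°
222 − 48 = 174°
246 − 48 = 198°

56°, 158°, 160°, 174°, 198°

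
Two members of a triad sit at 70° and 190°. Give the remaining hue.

A triad spaces three hues 120° apart.
The full set is {70°, 190°, 310°}.

310°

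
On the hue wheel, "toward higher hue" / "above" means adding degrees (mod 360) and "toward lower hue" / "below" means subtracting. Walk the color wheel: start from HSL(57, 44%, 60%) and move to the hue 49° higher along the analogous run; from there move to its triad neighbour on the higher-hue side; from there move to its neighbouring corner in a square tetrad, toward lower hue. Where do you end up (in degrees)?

57 + 49 = 106°   (analog 49° ↑)
106 + 120 = 226°   (triadic ↑)
226 − 90 = 136°   (square ↓)

136°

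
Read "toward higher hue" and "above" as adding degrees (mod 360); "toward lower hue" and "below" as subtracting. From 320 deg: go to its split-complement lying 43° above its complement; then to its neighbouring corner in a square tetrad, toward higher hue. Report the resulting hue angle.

273°

320 + 223 = 543 → 543 − 360 = 183°   (split-comp 43° ↑)
183 + 90 = 273°   (square ↑)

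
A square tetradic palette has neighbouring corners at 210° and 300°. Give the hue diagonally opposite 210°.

30°

A square tetradic scheme places four hues 90° apart; opposite corners are 180° apart.
210 + 180 = 390 → 390 − 360 = 30°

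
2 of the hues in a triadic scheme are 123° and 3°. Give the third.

243°

A triad places three hues 120° apart.
The full set through 3° is {3°, 123°, 243°}.
Given {3°, 123°}, the missing hue is 243°.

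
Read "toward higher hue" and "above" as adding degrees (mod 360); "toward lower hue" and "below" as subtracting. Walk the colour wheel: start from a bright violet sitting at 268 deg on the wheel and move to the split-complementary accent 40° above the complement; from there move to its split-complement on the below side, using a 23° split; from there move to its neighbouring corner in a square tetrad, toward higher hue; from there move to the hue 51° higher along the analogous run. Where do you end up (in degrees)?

268 + 220 = 488 → 488 − 360 = 128°   (split-comp 40° ↑)
128 + 157 = 285°   (split-comp 23° ↓)
285 + 90 = 375 → 375 − 360 = 15°   (square ↑)
15 + 51 = 66°   (analog 51° ↑)

66°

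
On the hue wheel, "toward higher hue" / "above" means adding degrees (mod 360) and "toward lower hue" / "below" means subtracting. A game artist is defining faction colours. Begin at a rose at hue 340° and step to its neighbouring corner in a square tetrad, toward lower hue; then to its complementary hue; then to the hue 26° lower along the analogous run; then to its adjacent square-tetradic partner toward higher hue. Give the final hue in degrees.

134°

−90° (square ↓): 340 − 90 = 250°
+180° (complement): 250 + 180 = 430 → 430 − 360 = 70°
−26° (analog 26° ↓): 70 − 26 = 44°
+90° (square ↑): 44 + 90 = 134°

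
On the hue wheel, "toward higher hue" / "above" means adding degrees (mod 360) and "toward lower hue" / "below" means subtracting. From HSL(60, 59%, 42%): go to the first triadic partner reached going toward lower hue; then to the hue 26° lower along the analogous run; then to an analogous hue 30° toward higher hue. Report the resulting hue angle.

304°

60 − 120 = -60 → -60 + 360 = 300°   (triadic ↓)
300 − 26 = 274°   (analog 26° ↓)
274 + 30 = 304°   (analog 30° ↑)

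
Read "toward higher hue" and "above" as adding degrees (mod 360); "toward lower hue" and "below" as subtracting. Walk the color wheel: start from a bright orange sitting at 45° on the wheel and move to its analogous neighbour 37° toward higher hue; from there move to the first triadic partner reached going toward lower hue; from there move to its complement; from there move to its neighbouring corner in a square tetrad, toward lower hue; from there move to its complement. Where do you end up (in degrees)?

232°

+37° (analog 37° ↑): 45 + 37 = 82°
−120° (triadic ↓): 82 − 120 = -38 → -38 + 360 = 322°
+180° (complement): 322 + 180 = 502 → 502 − 360 = 142°
−90° (square ↓): 142 − 90 = 52°
+180° (complement): 52 + 180 = 232°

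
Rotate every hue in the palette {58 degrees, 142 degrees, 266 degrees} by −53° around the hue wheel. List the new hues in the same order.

58 − 53 = 5°
142 − 53 = 89°
266 − 53 = 213°

5°, 89°, 213°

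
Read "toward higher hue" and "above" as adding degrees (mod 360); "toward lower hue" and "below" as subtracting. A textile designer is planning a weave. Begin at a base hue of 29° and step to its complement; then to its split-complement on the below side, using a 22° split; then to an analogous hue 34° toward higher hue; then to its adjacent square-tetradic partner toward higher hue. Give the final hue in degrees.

131°

29 + 180 = 209°   (complement)
209 + 158 = 367 → 367 − 360 = 7°   (split-comp 22° ↓)
7 + 34 = 41°   (analog 34° ↑)
41 + 90 = 131°   (square ↑)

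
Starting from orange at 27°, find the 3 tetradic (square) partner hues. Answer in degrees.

27 + 90 = 117°
27 + 180 = 207°
27 + 270 = 297°

117°, 207°, 297°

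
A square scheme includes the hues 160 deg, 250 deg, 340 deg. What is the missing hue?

70°

A square tetradic scheme places four hues every 90°.
The full set through 160° is {70°, 160°, 250°, 340°}.
Given {160°, 250°, 340°}, the missing hue is 70°.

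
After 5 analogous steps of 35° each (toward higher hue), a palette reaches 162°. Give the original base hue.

347°

5 steps of 35° (toward higher hue) give a net shift of +175°.
Start = end − shift: 162 − 175 = -13 → -13 + 360 = 347°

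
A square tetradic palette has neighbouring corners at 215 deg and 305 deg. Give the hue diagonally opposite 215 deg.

35°

A square tetradic scheme places four hues 90° apart; opposite corners are 180° apart.
215 + 180 = 395 → 395 − 360 = 35°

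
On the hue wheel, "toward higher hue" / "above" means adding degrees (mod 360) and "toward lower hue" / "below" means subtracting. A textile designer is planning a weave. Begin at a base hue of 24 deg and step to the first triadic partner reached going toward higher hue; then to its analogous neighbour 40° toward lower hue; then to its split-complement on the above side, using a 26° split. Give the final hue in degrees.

310°

triadic ↑ +120°: 24 + 120 = 144°
analog 40° ↓ −40°: 144 − 40 = 104°
split-comp 26° ↑ +206°: 104 + 206 = 310°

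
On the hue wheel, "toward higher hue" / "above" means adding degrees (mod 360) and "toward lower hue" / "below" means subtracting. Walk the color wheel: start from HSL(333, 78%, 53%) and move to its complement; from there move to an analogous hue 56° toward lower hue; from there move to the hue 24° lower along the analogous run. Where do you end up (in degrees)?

333 + 180 = 513 → 513 − 360 = 153°   (complement)
153 − 56 = 97°   (analog 56° ↓)
97 − 24 = 73°   (analog 24° ↓)

73°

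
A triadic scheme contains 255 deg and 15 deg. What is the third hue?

A triad spaces three hues 120° apart.
The full set is {15°, 135°, 255°}.

135°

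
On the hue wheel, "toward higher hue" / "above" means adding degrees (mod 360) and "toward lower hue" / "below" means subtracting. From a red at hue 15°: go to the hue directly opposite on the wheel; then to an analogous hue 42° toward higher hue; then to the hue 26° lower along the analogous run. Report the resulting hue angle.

15 + 180 = 195°   (complement)
195 + 42 = 237°   (analog 42° ↑)
237 − 26 = 211°   (analog 26° ↓)

211°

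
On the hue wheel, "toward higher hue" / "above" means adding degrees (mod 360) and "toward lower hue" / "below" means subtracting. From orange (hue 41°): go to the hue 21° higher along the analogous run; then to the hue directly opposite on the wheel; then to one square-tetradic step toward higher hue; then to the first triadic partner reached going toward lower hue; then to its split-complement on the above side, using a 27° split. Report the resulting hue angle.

59°

41 + 21 = 62°   (analog 21° ↑)
62 + 180 = 242°   (complement)
242 + 90 = 332°   (square ↑)
332 − 120 = 212°   (triadic ↓)
212 + 207 = 419 → 419 − 360 = 59°   (split-comp 27° ↑)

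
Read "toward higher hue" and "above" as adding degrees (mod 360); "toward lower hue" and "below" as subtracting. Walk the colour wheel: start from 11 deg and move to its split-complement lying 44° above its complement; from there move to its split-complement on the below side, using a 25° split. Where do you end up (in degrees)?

30°

split-comp 44° ↑ +224°: 11 + 224 = 235°
split-comp 25° ↓ +155°: 235 + 155 = 390 → 390 − 360 = 30°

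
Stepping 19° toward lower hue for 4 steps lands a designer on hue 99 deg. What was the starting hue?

175°

4 steps of 19° (toward lower hue) give a net shift of −76°.
Start = end − shift: 99 + 76 = 175°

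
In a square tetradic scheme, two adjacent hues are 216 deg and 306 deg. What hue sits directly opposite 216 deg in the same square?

A square tetradic scheme places four hues 90° apart; opposite corners are 180° apart.
216 + 180 = 396 → 396 − 360 = 36°

36°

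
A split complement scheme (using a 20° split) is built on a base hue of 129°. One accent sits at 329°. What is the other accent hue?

289°

Split-complementary hues sit 20° either side of the complement.
Complement of the base 129°: 129 + 180 = 309°
The given accent 329° is 20° one side of 309°; the other accent sits 20° the other side: 309 − 20 = 289°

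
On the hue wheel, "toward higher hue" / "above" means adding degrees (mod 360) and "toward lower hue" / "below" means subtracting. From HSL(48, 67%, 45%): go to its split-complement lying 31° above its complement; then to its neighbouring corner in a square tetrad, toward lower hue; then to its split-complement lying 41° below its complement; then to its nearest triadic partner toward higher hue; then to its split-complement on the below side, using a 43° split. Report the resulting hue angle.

205°

+211° (split-comp 31° ↑): 48 + 211 = 259°
−90° (square ↓): 259 − 90 = 169°
+139° (split-comp 41° ↓): 169 + 139 = 308°
+120° (triadic ↑): 308 + 120 = 428 → 428 − 360 = 68°
+137° (split-comp 43° ↓): 68 + 137 = 205°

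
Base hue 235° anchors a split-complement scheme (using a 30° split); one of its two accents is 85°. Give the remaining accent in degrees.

Split-complementary hues sit 30° either side of the complement.
Complement of the base 235°: 235 + 180 = 415 → 415 − 360 = 55°
The given accent 85° is 30° one side of 55°; the other accent sits 30° the other side: 55 − 30 = 25°

25°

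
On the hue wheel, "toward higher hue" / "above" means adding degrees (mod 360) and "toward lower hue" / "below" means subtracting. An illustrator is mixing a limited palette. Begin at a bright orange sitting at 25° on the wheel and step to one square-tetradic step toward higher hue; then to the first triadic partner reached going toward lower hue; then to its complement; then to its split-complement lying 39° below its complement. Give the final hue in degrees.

square ↑ +90°: 25 + 90 = 115°
triadic ↓ −120°: 115 − 120 = -5 → -5 + 360 = 355°
complement +180°: 355 + 180 = 535 → 535 − 360 = 175°
split-comp 39° ↓ +141°: 175 + 141 = 316°

316°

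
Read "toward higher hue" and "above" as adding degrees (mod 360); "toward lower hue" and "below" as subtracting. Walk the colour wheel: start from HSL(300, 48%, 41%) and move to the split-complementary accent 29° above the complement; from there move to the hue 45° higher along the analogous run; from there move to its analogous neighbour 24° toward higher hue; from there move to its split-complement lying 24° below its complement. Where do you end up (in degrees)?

+209° (split-comp 29° ↑): 300 + 209 = 509 → 509 − 360 = 149°
+45° (analog 45° ↑): 149 + 45 = 194°
+24° (analog 24° ↑): 194 + 24 = 218°
+156° (split-comp 24° ↓): 218 + 156 = 374 → 374 − 360 = 14°

14°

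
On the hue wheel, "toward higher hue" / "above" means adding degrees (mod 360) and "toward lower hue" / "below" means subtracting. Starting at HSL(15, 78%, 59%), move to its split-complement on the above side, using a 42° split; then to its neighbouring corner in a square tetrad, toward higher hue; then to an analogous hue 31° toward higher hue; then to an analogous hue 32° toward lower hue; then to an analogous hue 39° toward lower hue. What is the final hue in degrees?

15 + 222 = 237°   (split-comp 42° ↑)
237 + 90 = 327°   (square ↑)
327 + 31 = 358°   (analog 31° ↑)
358 − 32 = 326°   (analog 32° ↓)
326 − 39 = 287°   (analog 39° ↓)

287°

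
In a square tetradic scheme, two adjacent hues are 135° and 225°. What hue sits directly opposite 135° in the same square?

315°

A square tetradic scheme places four hues 90° apart; opposite corners are 180° apart.
135 + 180 = 315°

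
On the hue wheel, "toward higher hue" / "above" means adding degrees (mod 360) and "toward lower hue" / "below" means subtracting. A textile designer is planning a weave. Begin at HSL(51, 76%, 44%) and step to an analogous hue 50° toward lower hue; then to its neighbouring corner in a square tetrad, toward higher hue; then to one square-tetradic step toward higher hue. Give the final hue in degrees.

51 − 50 = 1°   (analog 50° ↓)
1 + 90 = 91°   (square ↑)
91 + 90 = 181°   (square ↑)

181°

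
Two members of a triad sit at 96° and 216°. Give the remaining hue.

A triad spaces three hues 120° apart.
The full set is {96°, 216°, 336°}.

336°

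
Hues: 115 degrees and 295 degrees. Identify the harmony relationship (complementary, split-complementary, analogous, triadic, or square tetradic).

Sort the hues: 115°, 295°.
Successive gaps around the wheel: 180°, 180°.
Two hues 180° apart are complementary.

complementary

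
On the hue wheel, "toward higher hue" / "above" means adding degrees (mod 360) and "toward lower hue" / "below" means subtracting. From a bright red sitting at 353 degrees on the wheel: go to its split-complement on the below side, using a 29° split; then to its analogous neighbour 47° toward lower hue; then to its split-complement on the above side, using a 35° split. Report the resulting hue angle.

353 + 151 = 504 → 504 − 360 = 144°   (split-comp 29° ↓)
144 − 47 = 97°   (analog 47° ↓)
97 + 215 = 312°   (split-comp 35° ↑)

312°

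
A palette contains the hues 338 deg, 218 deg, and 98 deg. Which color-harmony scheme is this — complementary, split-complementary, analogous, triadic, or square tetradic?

triadic

Sort the hues: 98°, 218°, 338°.
Successive gaps around the wheel: 120°, 120°, 120°.
Three hues equally spaced 120° apart form a triad.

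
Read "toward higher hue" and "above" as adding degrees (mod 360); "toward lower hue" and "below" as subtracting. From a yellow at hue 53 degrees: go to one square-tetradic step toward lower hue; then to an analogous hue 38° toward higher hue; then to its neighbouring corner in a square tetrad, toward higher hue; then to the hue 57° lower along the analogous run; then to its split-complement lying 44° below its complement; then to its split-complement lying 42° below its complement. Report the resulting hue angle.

square ↓ −90°: 53 − 90 = -37 → -37 + 360 = 323°
analog 38° ↑ +38°: 323 + 38 = 361 → 361 − 360 = 1°
square ↑ +90°: 1 + 90 = 91°
analog 57° ↓ −57°: 91 − 57 = 34°
split-comp 44° ↓ +136°: 34 + 136 = 170°
split-comp 42° ↓ +138°: 170 + 138 = 308°

308°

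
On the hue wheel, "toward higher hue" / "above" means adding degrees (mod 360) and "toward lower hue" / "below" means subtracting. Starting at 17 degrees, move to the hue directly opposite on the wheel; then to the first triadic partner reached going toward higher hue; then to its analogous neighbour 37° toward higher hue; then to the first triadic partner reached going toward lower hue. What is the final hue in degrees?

+180° (complement): 17 + 180 = 197°
+120° (triadic ↑): 197 + 120 = 317°
+37° (analog 37° ↑): 317 + 37 = 354°
−120° (triadic ↓): 354 − 120 = 234°

234°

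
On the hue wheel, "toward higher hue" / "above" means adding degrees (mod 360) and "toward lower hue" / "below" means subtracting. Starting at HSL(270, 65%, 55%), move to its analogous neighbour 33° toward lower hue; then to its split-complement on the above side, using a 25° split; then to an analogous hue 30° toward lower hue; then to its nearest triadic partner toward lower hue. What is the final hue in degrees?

analog 33° ↓ −33°: 270 − 33 = 237°
split-comp 25° ↑ +205°: 237 + 205 = 442 → 442 − 360 = 82°
analog 30° ↓ −30°: 82 − 30 = 52°
triadic ↓ −120°: 52 − 120 = -68 → -68 + 360 = 292°

292°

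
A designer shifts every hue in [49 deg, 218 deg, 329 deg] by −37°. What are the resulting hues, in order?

12°, 181°, 292°

49 − 37 = 12°
218 − 37 = 181°
329 − 37 = 292°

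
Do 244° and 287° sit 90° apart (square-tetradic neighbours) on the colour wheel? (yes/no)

no

Angular distance: |244 − 287| = 43 = 43°.
90° apart (square-tetradic neighbours) requires 90°.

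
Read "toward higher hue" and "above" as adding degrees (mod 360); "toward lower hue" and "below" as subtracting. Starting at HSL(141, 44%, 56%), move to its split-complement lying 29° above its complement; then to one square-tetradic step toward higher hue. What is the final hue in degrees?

80°

141 + 209 = 350°   (split-comp 29° ↑)
350 + 90 = 440 → 440 − 360 = 80°   (square ↑)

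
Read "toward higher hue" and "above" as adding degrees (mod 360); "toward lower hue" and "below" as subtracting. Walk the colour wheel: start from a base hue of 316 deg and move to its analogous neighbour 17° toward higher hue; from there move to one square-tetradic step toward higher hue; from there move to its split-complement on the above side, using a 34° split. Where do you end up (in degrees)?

+17° (analog 17° ↑): 316 + 17 = 333°
+90° (square ↑): 333 + 90 = 423 → 423 − 360 = 63°
+214° (split-comp 34° ↑): 63 + 214 = 277°

277°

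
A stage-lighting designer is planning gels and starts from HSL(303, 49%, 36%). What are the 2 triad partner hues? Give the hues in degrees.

63° and 183°

A triad places three hues 120° apart.
303 + 120 = 423 → 423 − 360 = 63°
303 + 240 = 543 → 543 − 360 = 183°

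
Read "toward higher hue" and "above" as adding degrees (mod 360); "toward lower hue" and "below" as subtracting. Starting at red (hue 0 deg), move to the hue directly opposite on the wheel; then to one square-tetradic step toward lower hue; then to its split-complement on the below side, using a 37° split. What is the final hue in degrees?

233°

complement +180°: 0 + 180 = 180°
square ↓ −90°: 180 − 90 = 90°
split-comp 37° ↓ +143°: 90 + 143 = 233°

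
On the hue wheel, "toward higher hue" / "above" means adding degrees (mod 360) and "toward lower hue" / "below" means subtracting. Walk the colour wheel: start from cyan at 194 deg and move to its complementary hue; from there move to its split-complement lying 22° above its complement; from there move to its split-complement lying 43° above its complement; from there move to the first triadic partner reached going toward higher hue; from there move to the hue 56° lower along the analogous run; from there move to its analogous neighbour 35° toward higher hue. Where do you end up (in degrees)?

178°

194 + 180 = 374 → 374 − 360 = 14°   (complement)
14 + 202 = 216°   (split-comp 22° ↑)
216 + 223 = 439 → 439 − 360 = 79°   (split-comp 43° ↑)
79 + 120 = 199°   (triadic ↑)
199 − 56 = 143°   (analog 56° ↓)
143 + 35 = 178°   (analog 35° ↑)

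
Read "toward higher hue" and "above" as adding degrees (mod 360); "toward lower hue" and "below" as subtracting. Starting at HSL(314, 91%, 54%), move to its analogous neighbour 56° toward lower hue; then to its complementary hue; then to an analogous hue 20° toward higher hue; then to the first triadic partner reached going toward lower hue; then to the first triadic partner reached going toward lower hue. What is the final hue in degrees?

analog 56° ↓ −56°: 314 − 56 = 258°
complement +180°: 258 + 180 = 438 → 438 − 360 = 78°
analog 20° ↑ +20°: 78 + 20 = 98°
triadic ↓ −120°: 98 − 120 = -22 → -22 + 360 = 338°
triadic ↓ −120°: 338 − 120 = 218°

218°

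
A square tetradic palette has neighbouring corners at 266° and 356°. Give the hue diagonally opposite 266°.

A square tetradic scheme places four hues 90° apart; opposite corners are 180° apart.
266 + 180 = 446 → 446 − 360 = 86°

86°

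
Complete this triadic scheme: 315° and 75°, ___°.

A triad places three hues 120° apart.
The full set through 75° is {75°, 195°, 315°}.
Given {75°, 315°}, the missing hue is 195°.

195°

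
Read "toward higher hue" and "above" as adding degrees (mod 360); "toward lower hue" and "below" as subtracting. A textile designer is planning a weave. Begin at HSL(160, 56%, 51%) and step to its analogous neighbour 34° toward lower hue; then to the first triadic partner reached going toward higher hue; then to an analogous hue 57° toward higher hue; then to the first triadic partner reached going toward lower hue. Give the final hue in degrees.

analog 34° ↓ −34°: 160 − 34 = 126°
triadic ↑ +120°: 126 + 120 = 246°
analog 57° ↑ +57°: 246 + 57 = 303°
triadic ↓ −120°: 303 − 120 = 183°

183°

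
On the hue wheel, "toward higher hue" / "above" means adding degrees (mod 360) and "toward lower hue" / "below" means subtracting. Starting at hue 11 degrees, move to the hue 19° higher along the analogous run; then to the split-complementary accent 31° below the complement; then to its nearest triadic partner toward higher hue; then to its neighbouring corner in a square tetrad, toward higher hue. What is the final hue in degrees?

29°

11 + 19 = 30°   (analog 19° ↑)
30 + 149 = 179°   (split-comp 31° ↓)
179 + 120 = 299°   (triadic ↑)
299 + 90 = 389 → 389 − 360 = 29°   (square ↑)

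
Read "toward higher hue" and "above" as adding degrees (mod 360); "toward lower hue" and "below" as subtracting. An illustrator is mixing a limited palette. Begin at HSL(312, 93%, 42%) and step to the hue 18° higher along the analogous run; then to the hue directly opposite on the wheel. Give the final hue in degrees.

150°

analog 18° ↑ +18°: 312 + 18 = 330°
complement +180°: 330 + 180 = 510 → 510 − 360 = 150°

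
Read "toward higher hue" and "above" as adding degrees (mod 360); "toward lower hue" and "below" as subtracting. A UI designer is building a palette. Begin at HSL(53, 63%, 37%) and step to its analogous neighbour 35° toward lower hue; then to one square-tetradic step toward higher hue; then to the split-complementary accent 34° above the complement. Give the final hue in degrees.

322°

53 − 35 = 18°   (analog 35° ↓)
18 + 90 = 108°   (square ↑)
108 + 214 = 322°   (split-comp 34° ↑)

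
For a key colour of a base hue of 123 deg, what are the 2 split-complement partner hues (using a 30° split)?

273° and 333°

Split-complementary hues sit 30° either side of the complement.
Complement of 123 deg: 123 + 180 = 303°
303 − 30 = 273°
303 + 30 = 333°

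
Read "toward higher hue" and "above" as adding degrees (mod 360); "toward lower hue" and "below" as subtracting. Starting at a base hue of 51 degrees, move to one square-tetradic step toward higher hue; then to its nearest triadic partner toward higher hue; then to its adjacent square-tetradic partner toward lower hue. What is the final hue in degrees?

square ↑ +90°: 51 + 90 = 141°
triadic ↑ +120°: 141 + 120 = 261°
square ↓ −90°: 261 − 90 = 171°

171°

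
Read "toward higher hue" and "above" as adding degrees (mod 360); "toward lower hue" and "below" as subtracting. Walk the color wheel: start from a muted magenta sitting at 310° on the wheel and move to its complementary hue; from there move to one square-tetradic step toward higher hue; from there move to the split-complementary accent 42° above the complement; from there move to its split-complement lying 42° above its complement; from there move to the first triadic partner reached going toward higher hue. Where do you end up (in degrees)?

64°

310 + 180 = 490 → 490 − 360 = 130°   (complement)
130 + 90 = 220°   (square ↑)
220 + 222 = 442 → 442 − 360 = 82°   (split-comp 42° ↑)
82 + 222 = 304°   (split-comp 42° ↑)
304 + 120 = 424 → 424 − 360 = 64°   (triadic ↑)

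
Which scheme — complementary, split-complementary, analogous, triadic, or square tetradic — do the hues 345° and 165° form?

complementary

Sort the hues: 165°, 345°.
Successive gaps around the wheel: 180°, 180°.
Two hues 180° apart are complementary.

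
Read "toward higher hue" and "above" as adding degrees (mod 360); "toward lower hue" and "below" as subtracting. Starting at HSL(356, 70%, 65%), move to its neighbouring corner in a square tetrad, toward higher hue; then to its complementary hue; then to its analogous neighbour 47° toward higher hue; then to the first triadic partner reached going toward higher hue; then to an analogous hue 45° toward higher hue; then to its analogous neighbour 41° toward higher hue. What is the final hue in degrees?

159°

square ↑ +90°: 356 + 90 = 446 → 446 − 360 = 86°
complement +180°: 86 + 180 = 266°
analog 47° ↑ +47°: 266 + 47 = 313°
triadic ↑ +120°: 313 + 120 = 433 → 433 − 360 = 73°
analog 45° ↑ +45°: 73 + 45 = 118°
analog 41° ↑ +41°: 118 + 41 = 159°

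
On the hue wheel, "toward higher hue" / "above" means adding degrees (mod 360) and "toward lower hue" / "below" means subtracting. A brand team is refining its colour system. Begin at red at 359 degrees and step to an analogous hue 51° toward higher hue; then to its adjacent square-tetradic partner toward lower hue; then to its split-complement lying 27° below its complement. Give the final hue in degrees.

113°

+51° (analog 51° ↑): 359 + 51 = 410 → 410 − 360 = 50°
−90° (square ↓): 50 − 90 = -40 → -40 + 360 = 320°
+153° (split-comp 27° ↓): 320 + 153 = 473 → 473 − 360 = 113°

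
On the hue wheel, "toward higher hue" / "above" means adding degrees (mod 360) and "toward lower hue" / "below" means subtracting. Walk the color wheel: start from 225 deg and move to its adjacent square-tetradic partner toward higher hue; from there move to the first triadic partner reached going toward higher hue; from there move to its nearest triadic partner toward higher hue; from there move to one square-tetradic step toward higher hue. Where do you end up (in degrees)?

285°

square ↑ +90°: 225 + 90 = 315°
triadic ↑ +120°: 315 + 120 = 435 → 435 − 360 = 75°
triadic ↑ +120°: 75 + 120 = 195°
square ↑ +90°: 195 + 90 = 285°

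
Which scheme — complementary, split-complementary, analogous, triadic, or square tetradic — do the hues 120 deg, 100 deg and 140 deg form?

analogous

Sort the hues: 100°, 120°, 140°.
Successive gaps around the wheel: 20°, 20°, 320°.
A run of hues at equal small steps (20°) with one large closing gap is an analogous group.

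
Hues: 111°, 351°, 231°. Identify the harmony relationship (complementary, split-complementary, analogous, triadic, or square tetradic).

triadic

Sort the hues: 111°, 231°, 351°.
Successive gaps around the wheel: 120°, 120°, 120°.
Three hues equally spaced 120° apart form a triad.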